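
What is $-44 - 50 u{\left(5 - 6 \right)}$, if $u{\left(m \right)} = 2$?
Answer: $-144$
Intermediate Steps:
$-44 - 50 u{\left(5 - 6 \right)} = -44 - 100 = -144$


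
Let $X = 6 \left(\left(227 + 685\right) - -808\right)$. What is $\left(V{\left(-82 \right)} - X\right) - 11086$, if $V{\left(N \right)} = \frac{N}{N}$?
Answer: $-21405$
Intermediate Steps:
$V{\left(N \right)} = 1$
$X = 10320$ ($X = 6 \left(912 + 808\right) = 6 \cdot 1720 = 10320$)
$\left(V{\left(-82 \right)} - X\right) - 11086 = \left(1 - 10320\right) - 11086 = -10319 - 11086 = -21405$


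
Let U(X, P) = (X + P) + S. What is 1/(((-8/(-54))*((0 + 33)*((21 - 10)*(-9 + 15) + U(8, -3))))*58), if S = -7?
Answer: 9/163328 ≈ 5.5104e-5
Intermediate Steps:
U(X, P) = -7 + P + X (U(X, P) = (X + P) - 7 = (P + X) - 7 = -7 + P + X)
1/(((-8/(-54))*((0 + 33)*((21 - 10)*(-9 + 15) + U(8, -3))))*58) = 1/(((-8/(-54))*((0 + 33)*((21 - 10)*(-9 + 15) + (-7 - 3 + 8))))*58) = 1/(((-8*(-1/54))*(33*(11*6 - 2)))*58) = 1/((4*(33*(66 - 2))/27)*58) = 1/((4*(33*64)/27)*58) = 1/(((4/27)*2112)*58) = 1/((2816/9)*58) = 1/(163328/9) = 9/163328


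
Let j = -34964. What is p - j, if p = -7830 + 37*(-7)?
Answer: 26875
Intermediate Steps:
p = -8089 (p = -7830 - 259 = -8089)
p - j = -8089 - 1*(-34964) = -8089 + 34964 = 26875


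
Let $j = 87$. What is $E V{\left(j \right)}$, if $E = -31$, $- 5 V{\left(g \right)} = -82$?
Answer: $- \frac{2542}{5} \approx -508.4$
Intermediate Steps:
$V{\left(g \right)} = \frac{82}{5}$ ($V{\left(g \right)} = \left(- \frac{1}{5}\right) \left(-82\right) = \frac{82}{5}$)
$E V{\left(j \right)} = \left(-31\right) \frac{82}{5} = - \frac{2542}{5}$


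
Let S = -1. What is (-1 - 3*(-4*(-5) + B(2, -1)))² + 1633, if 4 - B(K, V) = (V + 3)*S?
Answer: 7874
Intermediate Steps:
B(K, V) = 7 + V (B(K, V) = 4 - (V + 3)*(-1) = 4 - (3 + V)*(-1) = 4 - (-3 - V) = 4 + (3 + V) = 7 + V)
(-1 - 3*(-4*(-5) + B(2, -1)))² + 1633 = (-1 - 3*(-4*(-5) + (7 - 1)))² + 1633 = (-1 - 3*(20 + 6))² + 1633 = (-1 - 3*26)² + 1633 = (-1 - 78)² + 1633 = (-79)² + 1633 = 6241 + 1633 = 7874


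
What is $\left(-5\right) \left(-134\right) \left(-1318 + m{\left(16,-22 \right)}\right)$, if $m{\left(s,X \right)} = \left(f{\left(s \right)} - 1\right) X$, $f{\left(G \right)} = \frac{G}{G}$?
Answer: $-883060$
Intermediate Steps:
$f{\left(G \right)} = 1$
$m{\left(s,X \right)} = 0$ ($m{\left(s,X \right)} = \left(1 - 1\right) X = 0 X = 0$)
$\left(-5\right) \left(-134\right) \left(-1318 + m{\left(16,-22 \right)}\right) = \left(-5\right) \left(-134\right) \left(-1318 + 0\right) = 670 \left(-1318\right) = -883060$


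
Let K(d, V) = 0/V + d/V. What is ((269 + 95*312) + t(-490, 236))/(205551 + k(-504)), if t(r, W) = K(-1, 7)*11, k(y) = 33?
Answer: 8723/59962 ≈ 0.14548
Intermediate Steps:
K(d, V) = d/V (K(d, V) = 0 + d/V = d/V)
t(r, W) = -11/7 (t(r, W) = -1/7*11 = -1*⅐*11 = -⅐*11 = -11/7)
((269 + 95*312) + t(-490, 236))/(205551 + k(-504)) = ((269 + 95*312) - 11/7)/(205551 + 33) = ((269 + 29640) - 11/7)/205584 = (29909 - 11/7)*(1/205584) = (209352/7)*(1/205584) = 8723/59962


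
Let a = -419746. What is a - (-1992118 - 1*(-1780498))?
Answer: -208126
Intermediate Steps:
a - (-1992118 - 1*(-1780498)) = -419746 - (-1992118 - 1*(-1780498)) = -419746 - (-1992118 + 1780498) = -419746 - 1*(-211620) = -419746 + 211620 = -208126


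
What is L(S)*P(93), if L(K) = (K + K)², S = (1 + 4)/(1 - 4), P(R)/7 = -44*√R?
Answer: -30800*√93/9 ≈ -33003.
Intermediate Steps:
P(R) = -308*√R (P(R) = 7*(-44*√R) = -308*√R)
S = -5/3 (S = 5/(-3) = 5*(-⅓) = -5/3 ≈ -1.6667)
L(K) = 4*K² (L(K) = (2*K)² = 4*K²)
L(S)*P(93) = (4*(-5/3)²)*(-308*√93) = (4*(25/9))*(-308*√93) = 100*(-308*√93)/9 = -30800*√93/9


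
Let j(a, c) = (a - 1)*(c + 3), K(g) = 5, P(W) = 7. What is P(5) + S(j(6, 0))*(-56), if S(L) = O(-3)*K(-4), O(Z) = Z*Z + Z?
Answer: -1673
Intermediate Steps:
O(Z) = Z + Z² (O(Z) = Z² + Z = Z + Z²)
j(a, c) = (-1 + a)*(3 + c)
S(L) = 30 (S(L) = -3*(1 - 3)*5 = -3*(-2)*5 = 6*5 = 30)
P(5) + S(j(6, 0))*(-56) = 7 + 30*(-56) = 7 - 1680 = -1673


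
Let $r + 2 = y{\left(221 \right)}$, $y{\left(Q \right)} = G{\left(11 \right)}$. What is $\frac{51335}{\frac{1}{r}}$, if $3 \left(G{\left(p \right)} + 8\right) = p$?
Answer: $- \frac{975365}{3} \approx -3.2512 \cdot 10^{5}$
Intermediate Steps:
$G{\left(p \right)} = -8 + \frac{p}{3}$
$y{\left(Q \right)} = - \frac{13}{3}$ ($y{\left(Q \right)} = -8 + \frac{1}{3} \cdot 11 = -8 + \frac{11}{3} = - \frac{13}{3}$)
$r = - \frac{19}{3}$ ($r = -2 - \frac{13}{3} = - \frac{19}{3} \approx -6.3333$)
$\frac{51335}{\frac{1}{r}} = \frac{51335}{\frac{1}{- \frac{19}{3}}} = \frac{51335}{- \frac{3}{19}} = 51335 \left(- \frac{19}{3}\right) = - \frac{975365}{3}$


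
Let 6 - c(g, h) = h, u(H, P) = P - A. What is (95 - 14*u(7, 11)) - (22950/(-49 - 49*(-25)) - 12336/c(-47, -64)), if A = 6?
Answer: 178079/980 ≈ 181.71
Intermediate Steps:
u(H, P) = -6 + P (u(H, P) = P - 1*6 = P - 6 = -6 + P)
c(g, h) = 6 - h
(95 - 14*u(7, 11)) - (22950/(-49 - 49*(-25)) - 12336/c(-47, -64)) = (95 - 14*(-6 + 11)) - (22950/(-49 - 49*(-25)) - 12336/(6 - 1*(-64))) = (95 - 14*5) - (22950/(-49 + 1225) - 12336/(6 + 64)) = (95 - 70) - (22950/1176 - 12336/70) = 25 - (22950*(1/1176) - 12336*1/70) = 25 - (3825/196 - 6168/35) = 25 - 1*(-153579/980) = 25 + 153579/980 = 178079/980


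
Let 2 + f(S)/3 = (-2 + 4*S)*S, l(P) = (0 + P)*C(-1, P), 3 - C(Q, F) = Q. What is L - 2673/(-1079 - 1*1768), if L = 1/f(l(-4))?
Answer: 2818291/3000738 ≈ 0.93920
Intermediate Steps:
C(Q, F) = 3 - Q
l(P) = 4*P (l(P) = (0 + P)*(3 - 1*(-1)) = P*(3 + 1) = P*4 = 4*P)
f(S) = -6 + 3*S*(-2 + 4*S) (f(S) = -6 + 3*((-2 + 4*S)*S) = -6 + 3*(S*(-2 + 4*S)) = -6 + 3*S*(-2 + 4*S))
L = 1/3162 (L = 1/(-6 - 24*(-4) + 12*(4*(-4))**2) = 1/(-6 - 6*(-16) + 12*(-16)**2) = 1/(-6 + 96 + 12*256) = 1/(-6 + 96 + 3072) = 1/3162 ≈ 0.00031626)
L - 2673/(-1079 - 1*1768) = 1/3162 - 2673/(-1079 - 1*1768) = 1/3162 - 2673/(-1079 - 1768) = 1/3162 - 2673/(-2847) = 1/3162 - 2673*(-1)/2847 = 1/3162 - 1*(-891/949) = 1/3162 + 891/949 = 2818291/3000738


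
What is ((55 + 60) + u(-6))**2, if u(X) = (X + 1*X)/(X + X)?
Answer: 13456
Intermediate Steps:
u(X) = 1 (u(X) = (X + X)/((2*X)) = (2*X)*(1/(2*X)) = 1)
((55 + 60) + u(-6))**2 = ((55 + 60) + 1)**2 = (115 + 1)**2 = 116**2 = 13456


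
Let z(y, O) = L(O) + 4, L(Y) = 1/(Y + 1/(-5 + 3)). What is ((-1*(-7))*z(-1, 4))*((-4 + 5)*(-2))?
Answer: -60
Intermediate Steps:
L(Y) = 1/(-½ + Y) (L(Y) = 1/(Y + 1/(-2)) = 1/(Y - ½) = 1/(-½ + Y))
z(y, O) = 4 + 2/(-1 + 2*O) (z(y, O) = 2/(-1 + 2*O) + 4 = 4 + 2/(-1 + 2*O))
((-1*(-7))*z(-1, 4))*((-4 + 5)*(-2)) = ((-1*(-7))*(2*(-1 + 4*4)/(-1 + 2*4)))*((-4 + 5)*(-2)) = (7*(2*(-1 + 16)/(-1 + 8)))*(1*(-2)) = (7*(2*15/7))*(-2) = (7*(2*(⅐)*15))*(-2) = (7*(30/7))*(-2) = 30*(-2) = -60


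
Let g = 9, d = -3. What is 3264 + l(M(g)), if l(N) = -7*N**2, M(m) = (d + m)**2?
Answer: -5808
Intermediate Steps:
M(m) = (-3 + m)**2
3264 + l(M(g)) = 3264 - 7*(-3 + 9)**4 = 3264 - 7*(6**2)**2 = 3264 - 7*36**2 = 3264 - 7*1296 = 3264 - 9072 = -5808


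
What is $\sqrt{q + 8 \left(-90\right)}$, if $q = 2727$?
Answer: $3 \sqrt{223} \approx 44.8$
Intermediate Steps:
$\sqrt{q + 8 \left(-90\right)} = \sqrt{2727 + 8 \left(-90\right)} = \sqrt{2727 - 720} = \sqrt{2007} = 3 \sqrt{223}$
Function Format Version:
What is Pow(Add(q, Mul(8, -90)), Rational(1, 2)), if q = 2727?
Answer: Mul(3, Pow(223, Rational(1, 2))) ≈ 44.800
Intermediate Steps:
Pow(Add(q, Mul(8, -90)), Rational(1, 2)) = Pow(Add(2727, Mul(8, -90)), Rational(1, 2)) = Pow(Add(2727, -720), Rational(1, 2)) = Pow(2007, Rational(1, 2)) = Mul(3, Pow(223, Rational(1, 2)))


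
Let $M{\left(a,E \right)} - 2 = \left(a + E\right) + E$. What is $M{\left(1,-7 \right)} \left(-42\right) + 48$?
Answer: $510$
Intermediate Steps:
$M{\left(a,E \right)} = 2 + a + 2 E$ ($M{\left(a,E \right)} = 2 + \left(\left(a + E\right) + E\right) = 2 + \left(\left(E + a\right) + E\right) = 2 + \left(a + 2 E\right) = 2 + a + 2 E$)
$M{\left(1,-7 \right)} \left(-42\right) + 48 = \left(2 + 1 + 2 \left(-7\right)\right) \left(-42\right) + 48 = \left(2 + 1 - 14\right) \left(-42\right) + 48 = \left(-11\right) \left(-42\right) + 48 = 462 + 48 = 510$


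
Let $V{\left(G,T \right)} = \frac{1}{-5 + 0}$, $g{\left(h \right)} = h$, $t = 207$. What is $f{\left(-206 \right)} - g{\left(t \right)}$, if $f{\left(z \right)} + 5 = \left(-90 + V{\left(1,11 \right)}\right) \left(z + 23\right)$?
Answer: $\frac{81473}{5} \approx 16295.0$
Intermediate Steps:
$V{\left(G,T \right)} = - \frac{1}{5}$ ($V{\left(G,T \right)} = \frac{1}{-5} = - \frac{1}{5}$)
$f{\left(z \right)} = - \frac{10398}{5} - \frac{451 z}{5}$ ($f{\left(z \right)} = -5 + \left(-90 - \frac{1}{5}\right) \left(z + 23\right) = -5 - \frac{451 \left(23 + z\right)}{5} = -5 - \left(\frac{10373}{5} + \frac{451 z}{5}\right) = - \frac{10398}{5} - \frac{451 z}{5}$)
$f{\left(-206 \right)} - g{\left(t \right)} = \left(- \frac{10398}{5} - - \frac{92906}{5}\right) - 207 = \left(- \frac{10398}{5} + \frac{92906}{5}\right) - 207 = \frac{82508}{5} - 207 = \frac{81473}{5}$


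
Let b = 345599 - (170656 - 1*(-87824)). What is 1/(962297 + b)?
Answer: 1/1049416 ≈ 9.5291e-7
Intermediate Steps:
b = 87119 (b = 345599 - (170656 + 87824) = 345599 - 1*258480 = 345599 - 258480 = 87119)
1/(962297 + b) = 1/(962297 + 87119) = 1/1049416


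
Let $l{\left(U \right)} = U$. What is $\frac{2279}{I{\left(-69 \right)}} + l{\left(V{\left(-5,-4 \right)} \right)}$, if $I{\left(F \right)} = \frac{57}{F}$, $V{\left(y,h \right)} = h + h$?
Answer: $- \frac{52569}{19} \approx -2766.8$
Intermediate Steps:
$V{\left(y,h \right)} = 2 h$
$\frac{2279}{I{\left(-69 \right)}} + l{\left(V{\left(-5,-4 \right)} \right)} = \frac{2279}{57 \frac{1}{-69}} + 2 \left(-4\right) = \frac{2279}{57 \left(- \frac{1}{69}\right)} - 8 = \frac{2279}{- \frac{19}{23}} - 8 = 2279 \left(- \frac{23}{19}\right) - 8 = - \frac{52417}{19} - 8 = - \frac{52569}{19}$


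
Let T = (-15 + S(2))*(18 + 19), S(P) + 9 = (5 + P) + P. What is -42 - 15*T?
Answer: 8283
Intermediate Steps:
S(P) = -4 + 2*P (S(P) = -9 + ((5 + P) + P) = -9 + (5 + 2*P) = -4 + 2*P)
T = -555 (T = (-15 + (-4 + 2*2))*(18 + 19) = (-15 + (-4 + 4))*37 = (-15 + 0)*37 = -15*37 = -555)
-42 - 15*T = -42 - 15*(-555) = -42 + 8325 = 8283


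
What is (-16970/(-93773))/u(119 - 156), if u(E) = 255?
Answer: 3394/4782423 ≈ 0.00070968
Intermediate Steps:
(-16970/(-93773))/u(119 - 156) = -16970/(-93773)/255 = -16970*(-1/93773)*(1/255) = (16970/93773)*(1/255) = 3394/4782423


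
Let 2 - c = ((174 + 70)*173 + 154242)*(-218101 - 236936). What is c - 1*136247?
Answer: 89393702553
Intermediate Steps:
c = 89393838800 (c = 2 - ((174 + 70)*173 + 154242)*(-218101 - 236936) = 2 - (244*173 + 154242)*(-455037) = 2 - (42212 + 154242)*(-455037) = 2 - 196454*(-455037) = 2 - 1*(-89393838798) = 2 + 89393838798 = 89393838800)
c - 1*136247 = 89393838800 - 1*136247 = 89393838800 - 136247 = 89393702553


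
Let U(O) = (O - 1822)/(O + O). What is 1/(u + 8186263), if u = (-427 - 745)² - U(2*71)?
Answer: 71/678749557 ≈ 1.0460e-7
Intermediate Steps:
U(O) = (-1822 + O)/(2*O) (U(O) = (-1822 + O)/((2*O)) = (-1822 + O)*(1/(2*O)) = (-1822 + O)/(2*O))
u = 97524884/71 (u = (-427 - 745)² - (-1822 + 2*71)/(2*(2*71)) = (-1172)² - (-1822 + 142)/(2*142) = 1373584 - (-1680)/(2*142) = 1373584 - 1*(-420/71) = 1373584 + 420/71 = 97524884/71 ≈ 1.3736e+6)
1/(u + 8186263) = 1/(97524884/71 + 8186263) = 1/(678749557/71) = 71/678749557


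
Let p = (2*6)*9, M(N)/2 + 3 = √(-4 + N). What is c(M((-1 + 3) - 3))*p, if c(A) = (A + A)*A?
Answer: 3456 - 5184*I*√5 ≈ 3456.0 - 11592.0*I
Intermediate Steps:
M(N) = -6 + 2*√(-4 + N)
c(A) = 2*A² (c(A) = (2*A)*A = 2*A²)
p = 108 (p = 12*9 = 108)
c(M((-1 + 3) - 3))*p = (2*(-6 + 2*√(-4 + ((-1 + 3) - 3)))²)*108 = (2*(-6 + 2*√(-4 + (2 - 3)))²)*108 = (2*(-6 + 2*√(-4 - 1))²)*108 = (2*(-6 + 2*√(-5))²)*108 = (2*(-6 + 2*(I*√5))²)*108 = (2*(-6 + 2*I*√5)²)*108 = 216*(-6 + 2*I*√5)²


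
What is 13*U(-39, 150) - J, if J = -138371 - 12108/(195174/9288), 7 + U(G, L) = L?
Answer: 1526761618/10843 ≈ 1.4081e+5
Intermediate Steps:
U(G, L) = -7 + L
J = -1506604481/10843 (J = -138371 - 12108/(195174*(1/9288)) = -138371 - 12108/10843/516 = -138371 - 12108*516/10843 = -138371 - 1*6247728/10843 = -138371 - 6247728/10843 = -1506604481/10843 ≈ -1.3895e+5)
13*U(-39, 150) - J = 13*(-7 + 150) - 1*(-1506604481/10843) = 13*143 + 1506604481/10843 = 1859 + 1506604481/10843 = 1526761618/10843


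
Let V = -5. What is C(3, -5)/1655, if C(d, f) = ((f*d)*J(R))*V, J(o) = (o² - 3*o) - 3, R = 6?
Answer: 225/331 ≈ 0.67976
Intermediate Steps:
J(o) = -3 + o² - 3*o
C(d, f) = -75*d*f (C(d, f) = ((f*d)*(-3 + 6² - 3*6))*(-5) = ((d*f)*(-3 + 36 - 18))*(-5) = ((d*f)*15)*(-5) = (15*d*f)*(-5) = -75*d*f)
C(3, -5)/1655 = -75*3*(-5)/1655 = 1125*(1/1655) = 225/331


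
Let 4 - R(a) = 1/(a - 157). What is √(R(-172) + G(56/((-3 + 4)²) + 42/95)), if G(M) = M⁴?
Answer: √89474484679691420701/2969225 ≈ 3185.7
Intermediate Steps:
R(a) = 4 - 1/(-157 + a) (R(a) = 4 - 1/(a - 157) = 4 - 1/(-157 + a))
√(R(-172) + G(56/((-3 + 4)²) + 42/95)) = √((-629 + 4*(-172))/(-157 - 172) + (56/((-3 + 4)²) + 42/95)⁴) = √((-629 - 688)/(-329) + (56/(1²) + 42*(1/95))⁴) = √(-1/329*(-1317) + (56/1 + 42/95)⁴) = √(1317/329 + (56*1 + 42/95)⁴) = √(1317/329 + (56 + 42/95)⁴) = √(1317/329 + (5362/95)⁴) = √(1317/329 + 826622531089936/81450625) = √(271958919999062069/26797255625) = √89474484679691420701/2969225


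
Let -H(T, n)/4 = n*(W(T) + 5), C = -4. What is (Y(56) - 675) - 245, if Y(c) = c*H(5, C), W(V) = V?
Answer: 8040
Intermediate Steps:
H(T, n) = -4*n*(5 + T) (H(T, n) = -4*n*(T + 5) = -4*n*(5 + T))
Y(c) = 160*c (Y(c) = c*(-4*(-4)*(5 + 5)) = c*(-4*(-4)*10) = c*160 = 160*c)
(Y(56) - 675) - 245 = (160*56 - 675) - 245 = (8960 - 675) - 245 = 8285 - 245 = 8040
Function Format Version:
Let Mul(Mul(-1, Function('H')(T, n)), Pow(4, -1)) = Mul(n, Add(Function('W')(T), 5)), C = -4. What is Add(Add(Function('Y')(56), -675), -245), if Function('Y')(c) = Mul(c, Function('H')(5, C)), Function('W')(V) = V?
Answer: 8040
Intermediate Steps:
Function('H')(T, n) = Mul(-4, n, Add(5, T)) (Function('H')(T, n) = Mul(-4, Mul(n, Add(T, 5))) = Mul(-4, Mul(n, Add(5, T))) = Mul(-4, n, Add(5, T)))
Function('Y')(c) = Mul(160, c) (Function('Y')(c) = Mul(c, Mul(-4, -4, Add(5, 5))) = Mul(c, Mul(-4, -4, 10)) = Mul(c, 160) = Mul(160, c))
Add(Add(Function('Y')(56), -675), -245) = Add(Add(Mul(160, 56), -675), -245) = Add(Add(8960, -675), -245) = Add(8285, -245) = 8040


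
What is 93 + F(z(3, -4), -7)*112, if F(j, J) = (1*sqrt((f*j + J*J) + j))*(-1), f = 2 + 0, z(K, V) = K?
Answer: 93 - 112*sqrt(58) ≈ -759.97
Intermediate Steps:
f = 2
F(j, J) = -sqrt(J**2 + 3*j) (F(j, J) = (1*sqrt((2*j + J*J) + j))*(-1) = (1*sqrt((2*j + J**2) + j))*(-1) = (1*sqrt((J**2 + 2*j) + j))*(-1) = (1*sqrt(J**2 + 3*j))*(-1) = sqrt(J**2 + 3*j)*(-1) = -sqrt(J**2 + 3*j))
93 + F(z(3, -4), -7)*112 = 93 - sqrt((-7)**2 + 3*3)*112 = 93 - sqrt(49 + 9)*112 = 93 - sqrt(58)*112 = 93 - 112*sqrt(58)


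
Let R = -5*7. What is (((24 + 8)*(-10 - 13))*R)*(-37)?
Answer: -953120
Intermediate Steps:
R = -35
(((24 + 8)*(-10 - 13))*R)*(-37) = (((24 + 8)*(-10 - 13))*(-35))*(-37) = ((32*(-23))*(-35))*(-37) = -736*(-35)*(-37) = 25760*(-37) = -953120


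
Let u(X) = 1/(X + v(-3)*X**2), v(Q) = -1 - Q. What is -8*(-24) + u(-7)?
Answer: 17473/91 ≈ 192.01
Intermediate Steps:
u(X) = 1/(X + 2*X**2) (u(X) = 1/(X + (-1 - 1*(-3))*X**2) = 1/(X + (-1 + 3)*X**2) = 1/(X + 2*X**2))
-8*(-24) + u(-7) = -8*(-24) + 1/((-7)*(1 + 2*(-7))) = 192 - 1/(7*(1 - 14)) = 192 - 1/7/(-13) = 192 - 1/7*(-1/13) = 192 + 1/91 = 17473/91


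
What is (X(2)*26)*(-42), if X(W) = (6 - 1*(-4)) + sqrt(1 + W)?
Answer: -10920 - 1092*sqrt(3) ≈ -12811.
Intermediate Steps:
X(W) = 10 + sqrt(1 + W) (X(W) = (6 + 4) + sqrt(1 + W) = 10 + sqrt(1 + W))
(X(2)*26)*(-42) = ((10 + sqrt(1 + 2))*26)*(-42) = ((10 + sqrt(3))*26)*(-42) = (260 + 26*sqrt(3))*(-42) = -10920 - 1092*sqrt(3)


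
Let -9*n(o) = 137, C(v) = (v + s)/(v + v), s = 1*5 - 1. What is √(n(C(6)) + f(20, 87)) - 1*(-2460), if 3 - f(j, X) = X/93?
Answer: 2460 + I*√113801/93 ≈ 2460.0 + 3.6274*I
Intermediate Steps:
f(j, X) = 3 - X/93
s = 4 (s = 5 - 1 = 4)
C(v) = (4 + v)/(2*v) (C(v) = (v + 4)/(v + v) = (4 + v)/((2*v)) = (4 + v)*(1/(2*v)) = (4 + v)/(2*v))
n(o) = -137/9 (n(o) = -⅑*137 = -137/9)
√(n(C(6)) + f(20, 87)) - 1*(-2460) = √(-137/9 + (3 - 1/93*87)) - 1*(-2460) = √(-137/9 + (3 - 29/31)) + 2460 = √(-137/9 + 64/31) + 2460 = √(-3671/279) + 2460 = I*√113801/93 + 2460 = 2460 + I*√113801/93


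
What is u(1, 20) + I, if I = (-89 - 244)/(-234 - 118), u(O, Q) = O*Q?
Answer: 7373/352 ≈ 20.946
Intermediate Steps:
I = 333/352 (I = -333/(-352) = -333*(-1/352) = 333/352 ≈ 0.94602)
u(1, 20) + I = 1*20 + 333/352 = 20 + 333/352 = 7373/352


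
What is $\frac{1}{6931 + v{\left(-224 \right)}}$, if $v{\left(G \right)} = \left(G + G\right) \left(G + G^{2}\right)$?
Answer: $- \frac{1}{22371565} \approx -4.47 \cdot 10^{-8}$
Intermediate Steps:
$v{\left(G \right)} = 2 G \left(G + G^{2}\right)$
$\frac{1}{6931 + v{\left(-224 \right)}} = \frac{1}{6931 + 2 \left(-224\right)^{2} \left(1 - 224\right)} = \frac{1}{6931 + 2 \cdot 50176 \left(-223\right)} = \frac{1}{6931 - 22378496} = \frac{1}{-22371565} = - \frac{1}{22371565}$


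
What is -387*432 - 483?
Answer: -167667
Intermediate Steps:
-387*432 - 483 = -167184 - 483 = -167667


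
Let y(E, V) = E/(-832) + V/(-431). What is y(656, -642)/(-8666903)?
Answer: -15713/194242630036 ≈ -8.0894e-8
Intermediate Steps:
y(E, V) = -V/431 - E/832 (y(E, V) = E*(-1/832) + V*(-1/431) = -E/832 - V/431 = -V/431 - E/832)
y(656, -642)/(-8666903) = (-1/431*(-642) - 1/832*656)/(-8666903) = (642/431 - 41/52)*(-1/8666903) = (15713/22412)*(-1/8666903) = -15713/194242630036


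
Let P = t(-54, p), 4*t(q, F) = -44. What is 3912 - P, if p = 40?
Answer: 3923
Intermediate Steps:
t(q, F) = -11 (t(q, F) = (¼)*(-44) = -11)
P = -11
3912 - P = 3912 - 1*(-11) = 3912 + 11 = 3923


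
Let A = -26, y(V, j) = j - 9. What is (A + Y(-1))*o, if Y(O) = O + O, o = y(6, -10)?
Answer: 532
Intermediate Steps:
y(V, j) = -9 + j
o = -19 (o = -9 - 10 = -19)
Y(O) = 2*O
(A + Y(-1))*o = (-26 + 2*(-1))*(-19) = (-26 - 2)*(-19) = -28*(-19) = 532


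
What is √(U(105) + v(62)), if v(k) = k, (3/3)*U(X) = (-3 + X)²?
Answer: √10466 ≈ 102.30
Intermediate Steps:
U(X) = (-3 + X)²
√(U(105) + v(62)) = √((-3 + 105)² + 62) = √(102² + 62) = √(10404 + 62) = √10466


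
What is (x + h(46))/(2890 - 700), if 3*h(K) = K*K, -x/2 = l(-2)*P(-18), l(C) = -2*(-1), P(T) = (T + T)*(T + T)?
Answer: -6718/3285 ≈ -2.0451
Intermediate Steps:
P(T) = 4*T**2 (P(T) = (2*T)*(2*T) = 4*T**2)
l(C) = 2
x = -5184 (x = -4*4*(-18)**2 = -4*4*324 = -4*1296 = -2*2592 = -5184)
h(K) = K**2/3 (h(K) = (K*K)/3 = K**2/3)
(x + h(46))/(2890 - 700) = (-5184 + (1/3)*46**2)/(2890 - 700) = (-5184 + (1/3)*2116)/2190 = (-5184 + 2116/3)*(1/2190) = -13436/3*1/2190 = -6718/3285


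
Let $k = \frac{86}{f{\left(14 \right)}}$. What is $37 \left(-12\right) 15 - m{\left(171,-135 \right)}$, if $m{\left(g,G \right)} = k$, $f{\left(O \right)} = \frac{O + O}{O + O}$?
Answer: $-6746$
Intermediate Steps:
$f{\left(O \right)} = 1$ ($f{\left(O \right)} = \frac{2 O}{2 O} = 2 O \frac{1}{2 O} = 1$)
$k = 86$ ($k = \frac{86}{1} = 86 \cdot 1 = 86$)
$m{\left(g,G \right)} = 86$
$37 \left(-12\right) 15 - m{\left(171,-135 \right)} = 37 \left(-12\right) 15 - 86 = \left(-444\right) 15 - 86 = -6660 - 86 = -6746$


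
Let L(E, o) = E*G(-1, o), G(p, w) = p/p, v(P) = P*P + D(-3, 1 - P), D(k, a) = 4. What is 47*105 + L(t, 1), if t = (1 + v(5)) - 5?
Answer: 4960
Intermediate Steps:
v(P) = 4 + P² (v(P) = P*P + 4 = P² + 4 = 4 + P²)
t = 25 (t = (1 + (4 + 5²)) - 5 = (1 + (4 + 25)) - 5 = (1 + 29) - 5 = 30 - 5 = 25)
G(p, w) = 1
L(E, o) = E (L(E, o) = E*1 = E)
47*105 + L(t, 1) = 47*105 + 25 = 4935 + 25 = 4960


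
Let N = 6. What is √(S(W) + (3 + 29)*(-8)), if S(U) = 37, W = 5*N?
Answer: I*√219 ≈ 14.799*I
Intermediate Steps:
W = 30 (W = 5*6 = 30)
√(S(W) + (3 + 29)*(-8)) = √(37 + (3 + 29)*(-8)) = √(37 + 32*(-8)) = √(37 - 256) = √(-219) = I*√219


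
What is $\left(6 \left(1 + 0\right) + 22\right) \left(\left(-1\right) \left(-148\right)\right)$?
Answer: $4144$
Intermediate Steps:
$\left(6 \left(1 + 0\right) + 22\right) \left(\left(-1\right) \left(-148\right)\right) = \left(6 \cdot 1 + 22\right) 148 = \left(6 + 22\right) 148 = 28 \cdot 148 = 4144$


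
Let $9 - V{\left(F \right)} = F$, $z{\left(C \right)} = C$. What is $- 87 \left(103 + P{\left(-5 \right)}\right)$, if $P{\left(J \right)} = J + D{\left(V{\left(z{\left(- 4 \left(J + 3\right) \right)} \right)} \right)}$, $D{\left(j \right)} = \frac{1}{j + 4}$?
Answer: $- \frac{42717}{5} \approx -8543.4$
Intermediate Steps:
$V{\left(F \right)} = 9 - F$
$D{\left(j \right)} = \frac{1}{4 + j}$
$P{\left(J \right)} = J + \frac{1}{25 + 4 J}$ ($P{\left(J \right)} = J + \frac{1}{4 - \left(-9 - 4 \left(J + 3\right)\right)} = J + \frac{1}{4 - \left(-9 - 4 \left(3 + J\right)\right)} = J + \frac{1}{4 - \left(-21 - 4 J\right)} = J + \frac{1}{4 + \left(9 + \left(12 + 4 J\right)\right)} = J + \frac{1}{4 + \left(21 + 4 J\right)} = J + \frac{1}{25 + 4 J}$)
$- 87 \left(103 + P{\left(-5 \right)}\right) = - 87 \left(103 - \left(5 - \frac{1}{25 + 4 \left(-5\right)}\right)\right) = - 87 \left(103 - \left(5 - \frac{1}{25 - 20}\right)\right) = - 87 \left(103 - \left(5 - \frac{1}{5}\right)\right) = - 87 \left(103 + \left(-5 + \frac{1}{5}\right)\right) = - 87 \left(103 - \frac{24}{5}\right) = \left(-87\right) \frac{491}{5} = - \frac{42717}{5}$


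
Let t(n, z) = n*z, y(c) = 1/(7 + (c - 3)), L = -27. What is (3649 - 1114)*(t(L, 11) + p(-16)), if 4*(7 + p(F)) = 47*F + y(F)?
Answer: -19956365/16 ≈ -1.2473e+6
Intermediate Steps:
y(c) = 1/(4 + c) (y(c) = 1/(7 + (-3 + c)) = 1/(4 + c))
p(F) = -7 + 1/(4*(4 + F)) + 47*F/4 (p(F) = -7 + (47*F + 1/(4 + F))/4 = -7 + (1/(4 + F) + 47*F)/4 = -7 + (1/(4*(4 + F)) + 47*F/4) = -7 + 1/(4*(4 + F)) + 47*F/4)
(3649 - 1114)*(t(L, 11) + p(-16)) = (3649 - 1114)*(-27*11 + (1 + (-28 + 47*(-16))*(4 - 16))/(4*(4 - 16))) = 2535*(-297 + (¼)*(1 + (-28 - 752)*(-12))/(-12)) = 2535*(-297 + (¼)*(-1/12)*(1 - 780*(-12))) = 2535*(-297 + (¼)*(-1/12)*(1 + 9360)) = 2535*(-297 + (¼)*(-1/12)*9361) = 2535*(-297 - 9361/48) = 2535*(-23617/48) = -19956365/16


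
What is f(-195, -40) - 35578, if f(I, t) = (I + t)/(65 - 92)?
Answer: -960371/27 ≈ -35569.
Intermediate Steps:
f(I, t) = -I/27 - t/27 (f(I, t) = (I + t)/(-27) = (I + t)*(-1/27) = -I/27 - t/27)
f(-195, -40) - 35578 = (-1/27*(-195) - 1/27*(-40)) - 35578 = (65/9 + 40/27) - 35578 = 235/27 - 35578 = -960371/27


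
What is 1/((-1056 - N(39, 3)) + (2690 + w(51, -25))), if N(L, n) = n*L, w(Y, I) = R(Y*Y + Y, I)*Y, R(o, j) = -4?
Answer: 1/1313 ≈ 0.00076161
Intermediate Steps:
w(Y, I) = -4*Y
N(L, n) = L*n
1/((-1056 - N(39, 3)) + (2690 + w(51, -25))) = 1/((-1056 - 39*3) + (2690 - 4*51)) = 1/((-1056 - 1*117) + (2690 - 204)) = 1/((-1056 - 117) + 2486) = 1/(-1173 + 2486) = 1/1313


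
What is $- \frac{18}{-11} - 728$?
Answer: $- \frac{7990}{11} \approx -726.36$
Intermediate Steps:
$- \frac{18}{-11} - 728 = \left(-18\right) \left(- \frac{1}{11}\right) - 728 = \frac{18}{11} - 728 = - \frac{7990}{11}$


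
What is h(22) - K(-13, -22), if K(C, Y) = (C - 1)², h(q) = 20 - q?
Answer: -198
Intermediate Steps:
K(C, Y) = (-1 + C)²
h(22) - K(-13, -22) = (20 - 1*22) - (-1 - 13)² = (20 - 22) - 1*(-14)² = -2 - 1*196 = -2 - 196 = -198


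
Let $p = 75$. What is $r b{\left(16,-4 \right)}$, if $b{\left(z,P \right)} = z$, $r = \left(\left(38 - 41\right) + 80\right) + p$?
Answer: $2432$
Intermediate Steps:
$r = 152$ ($r = \left(\left(38 - 41\right) + 80\right) + 75 = \left(-3 + 80\right) + 75 = 77 + 75 = 152$)
$r b{\left(16,-4 \right)} = 152 \cdot 16 = 2432$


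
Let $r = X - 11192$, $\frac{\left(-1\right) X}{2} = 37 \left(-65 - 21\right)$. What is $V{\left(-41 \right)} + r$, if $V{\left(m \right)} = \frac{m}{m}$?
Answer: $-4827$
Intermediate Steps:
$X = 6364$ ($X = - 2 \cdot 37 \left(-65 - 21\right) = - 2 \cdot 37 \left(-86\right) = \left(-2\right) \left(-3182\right) = 6364$)
$V{\left(m \right)} = 1$
$r = -4828$ ($r = 6364 - 11192 = -4828$)
$V{\left(-41 \right)} + r = 1 - 4828 = -4827$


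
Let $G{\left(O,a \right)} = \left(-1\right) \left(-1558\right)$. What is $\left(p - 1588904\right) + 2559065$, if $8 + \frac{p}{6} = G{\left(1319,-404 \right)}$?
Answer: $979461$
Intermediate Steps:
$G{\left(O,a \right)} = 1558$
$p = 9300$ ($p = -48 + 6 \cdot 1558 = -48 + 9348 = 9300$)
$\left(p - 1588904\right) + 2559065 = \left(9300 - 1588904\right) + 2559065 = -1579604 + 2559065 = 979461$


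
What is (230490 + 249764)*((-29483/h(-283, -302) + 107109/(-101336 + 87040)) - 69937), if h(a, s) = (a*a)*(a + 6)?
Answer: -5326742317600322486255/158575899644 ≈ -3.3591e+10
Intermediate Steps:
h(a, s) = a²*(6 + a)
(230490 + 249764)*((-29483/h(-283, -302) + 107109/(-101336 + 87040)) - 69937) = (230490 + 249764)*((-29483*1/(80089*(6 - 283)) + 107109/(-101336 + 87040)) - 69937) = 480254*((-29483/(80089*(-277)) + 107109/(-14296)) - 69937) = 480254*((-29483/(-22184653) + 107109*(-1/14296)) - 69937) = 480254*((-29483*(-1/22184653) - 107109/14296) - 69937) = 480254*((29483/22184653 - 107109/14296) - 69937) = 480254*(-2375754509209/317151799288 - 69937) = 480254*(-22183021141314065/317151799288) = -5326742317600322486255/158575899644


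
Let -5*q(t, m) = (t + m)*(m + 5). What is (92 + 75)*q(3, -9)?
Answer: -4008/5 ≈ -801.60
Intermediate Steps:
q(t, m) = -(5 + m)*(m + t)/5 (q(t, m) = -(t + m)*(m + 5)/5 = -(m + t)*(5 + m)/5 = -(5 + m)*(m + t)/5)
(92 + 75)*q(3, -9) = (92 + 75)*(-1*(-9) - 1*3 - ⅕*(-9)² - ⅕*(-9)*3) = 167*(9 - 3 - ⅕*81 + 27/5) = 167*(9 - 3 - 81/5 + 27/5) = 167*(-24/5) = -4008/5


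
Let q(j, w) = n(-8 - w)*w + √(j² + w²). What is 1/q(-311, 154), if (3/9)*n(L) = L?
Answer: -74844/5601503899 - √120437/5601503899 ≈ -1.3423e-5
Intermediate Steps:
n(L) = 3*L
q(j, w) = √(j² + w²) + w*(-24 - 3*w) (q(j, w) = (3*(-8 - w))*w + √(j² + w²) = (-24 - 3*w)*w + √(j² + w²) = w*(-24 - 3*w) + √(j² + w²) = √(j² + w²) + w*(-24 - 3*w))
1/q(-311, 154) = 1/(√((-311)² + 154²) - 3*154*(8 + 154)) = 1/(√(96721 + 23716) - 3*154*162) = 1/(√120437 - 74844) = 1/(-74844 + √120437)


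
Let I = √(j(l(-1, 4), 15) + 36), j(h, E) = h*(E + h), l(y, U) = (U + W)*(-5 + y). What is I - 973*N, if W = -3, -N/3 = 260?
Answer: 758940 + 3*I*√2 ≈ 7.5894e+5 + 4.2426*I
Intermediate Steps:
N = -780 (N = -3*260 = -780)
l(y, U) = (-5 + y)*(-3 + U) (l(y, U) = (U - 3)*(-5 + y) = (-3 + U)*(-5 + y) = (-5 + y)*(-3 + U))
I = 3*I*√2 (I = √((15 - 5*4 - 3*(-1) + 4*(-1))*(15 + (15 - 5*4 - 3*(-1) + 4*(-1))) + 36) = √((15 - 20 + 3 - 4)*(15 + (15 - 20 + 3 - 4)) + 36) = √(-6*(15 - 6) + 36) = √(-6*9 + 36) = √(-54 + 36) = √(-18) = 3*I*√2 ≈ 4.2426*I)
I - 973*N = 3*I*√2 - 973*(-780) = 3*I*√2 + 758940 = 758940 + 3*I*√2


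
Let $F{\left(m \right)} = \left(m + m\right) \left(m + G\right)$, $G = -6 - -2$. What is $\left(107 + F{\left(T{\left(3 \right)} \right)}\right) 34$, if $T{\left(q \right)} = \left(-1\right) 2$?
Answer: $4454$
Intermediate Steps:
$G = -4$ ($G = -6 + 2 = -4$)
$T{\left(q \right)} = -2$
$F{\left(m \right)} = 2 m \left(-4 + m\right)$ ($F{\left(m \right)} = \left(m + m\right) \left(m - 4\right) = 2 m \left(-4 + m\right)$)
$\left(107 + F{\left(T{\left(3 \right)} \right)}\right) 34 = \left(107 + 2 \left(-2\right) \left(-4 - 2\right)\right) 34 = \left(107 + 2 \left(-2\right) \left(-6\right)\right) 34 = \left(107 + 24\right) 34 = 131 \cdot 34 = 4454$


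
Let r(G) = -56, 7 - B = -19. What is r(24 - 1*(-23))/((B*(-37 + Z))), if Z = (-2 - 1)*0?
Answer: 28/481 ≈ 0.058212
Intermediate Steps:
B = 26 (B = 7 - 1*(-19) = 7 + 19 = 26)
Z = 0 (Z = -3*0 = 0)
r(24 - 1*(-23))/((B*(-37 + Z))) = -56*1/(26*(-37 + 0)) = -56/(26*(-37)) = -56/(-962) = -56*(-1/962) = 28/481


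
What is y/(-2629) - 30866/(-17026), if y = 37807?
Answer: -25570694/2034607 ≈ -12.568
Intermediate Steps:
y/(-2629) - 30866/(-17026) = 37807/(-2629) - 30866/(-17026) = 37807*(-1/2629) - 30866*(-1/17026) = -3437/239 + 15433/8513 = -25570694/2034607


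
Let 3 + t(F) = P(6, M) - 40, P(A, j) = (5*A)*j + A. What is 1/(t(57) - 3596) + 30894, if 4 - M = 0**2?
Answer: 108530621/3513 ≈ 30894.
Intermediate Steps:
M = 4 (M = 4 - 1*0**2 = 4 - 1*0 = 4 + 0 = 4)
P(A, j) = A + 5*A*j (P(A, j) = 5*A*j + A = A + 5*A*j)
t(F) = 83 (t(F) = -3 + (6*(1 + 5*4) - 40) = -3 + (6*(1 + 20) - 40) = -3 + (6*21 - 40) = -3 + (126 - 40) = -3 + 86 = 83)
1/(t(57) - 3596) + 30894 = 1/(83 - 3596) + 30894 = 1/(-3513) + 30894 = -1/3513 + 30894 = 108530621/3513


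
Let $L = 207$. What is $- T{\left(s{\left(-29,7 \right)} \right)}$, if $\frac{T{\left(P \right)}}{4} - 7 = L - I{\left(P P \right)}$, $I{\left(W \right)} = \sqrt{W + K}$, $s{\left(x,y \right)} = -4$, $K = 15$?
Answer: $-856 + 4 \sqrt{31} \approx -833.73$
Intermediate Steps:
$I{\left(W \right)} = \sqrt{15 + W}$ ($I{\left(W \right)} = \sqrt{W + 15} = \sqrt{15 + W}$)
$T{\left(P \right)} = 856 - 4 \sqrt{15 + P^{2}}$ ($T{\left(P \right)} = 28 + 4 \left(207 - \sqrt{15 + P P}\right) = 28 + 4 \left(207 - \sqrt{15 + P^{2}}\right) = 28 - \left(-828 + 4 \sqrt{15 + P^{2}}\right) = 856 - 4 \sqrt{15 + P^{2}}$)
$- T{\left(s{\left(-29,7 \right)} \right)} = - (856 - 4 \sqrt{15 + \left(-4\right)^{2}}) = - (856 - 4 \sqrt{15 + 16}) = - (856 - 4 \sqrt{31}) = -856 + 4 \sqrt{31}$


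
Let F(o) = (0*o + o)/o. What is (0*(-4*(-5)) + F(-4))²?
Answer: 1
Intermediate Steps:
F(o) = 1 (F(o) = (0 + o)/o = o/o = 1)
(0*(-4*(-5)) + F(-4))² = (0*(-4*(-5)) + 1)² = (0*20 + 1)² = (0 + 1)² = 1² = 1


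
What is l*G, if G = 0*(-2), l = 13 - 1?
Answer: 0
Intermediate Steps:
l = 12
G = 0
l*G = 12*0 = 0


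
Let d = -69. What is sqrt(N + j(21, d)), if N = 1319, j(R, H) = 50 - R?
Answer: 2*sqrt(337) ≈ 36.715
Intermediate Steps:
sqrt(N + j(21, d)) = sqrt(1319 + (50 - 1*21)) = sqrt(1319 + (50 - 21)) = sqrt(1319 + 29) = sqrt(1348) = 2*sqrt(337)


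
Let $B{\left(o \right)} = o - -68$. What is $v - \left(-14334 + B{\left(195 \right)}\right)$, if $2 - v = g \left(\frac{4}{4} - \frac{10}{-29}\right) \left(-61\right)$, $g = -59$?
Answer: $\frac{267756}{29} \approx 9233.0$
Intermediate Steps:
$B{\left(o \right)} = 68 + o$ ($B{\left(o \right)} = o + 68 = 68 + o$)
$v = - \frac{140303}{29}$ ($v = 2 - - 59 \left(\frac{4}{4} - \frac{10}{-29}\right) \left(-61\right) = 2 - - 59 \left(4 \cdot \frac{1}{4} - - \frac{10}{29}\right) \left(-61\right) = 2 - - 59 \left(1 + \frac{10}{29}\right) \left(-61\right) = 2 - \left(-59\right) \frac{39}{29} \left(-61\right) = 2 - \left(- \frac{2301}{29}\right) \left(-61\right) = 2 - \frac{140361}{29} = - \frac{140303}{29} \approx -4838.0$)
$v - \left(-14334 + B{\left(195 \right)}\right) = - \frac{140303}{29} - \left(-14334 + \left(68 + 195\right)\right) = - \frac{140303}{29} - \left(-14334 + 263\right) = - \frac{140303}{29} - -14071 = - \frac{140303}{29} + 14071 = \frac{267756}{29}$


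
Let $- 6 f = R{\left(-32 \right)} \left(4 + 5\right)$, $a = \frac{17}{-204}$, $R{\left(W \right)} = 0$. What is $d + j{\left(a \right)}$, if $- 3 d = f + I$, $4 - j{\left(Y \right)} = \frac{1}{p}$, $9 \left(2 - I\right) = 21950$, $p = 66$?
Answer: $\frac{484871}{594} \approx 816.28$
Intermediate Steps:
$I = - \frac{21932}{9}$ ($I = 2 - \frac{21950}{9} = - \frac{21932}{9} \approx -2436.9$)
$a = - \frac{1}{12}$ ($a = 17 \left(- \frac{1}{204}\right) = - \frac{1}{12} \approx -0.083333$)
$j{\left(Y \right)} = \frac{263}{66}$ ($j{\left(Y \right)} = 4 - \frac{1}{66} = \frac{263}{66}$)
$f = 0$ ($f = - \frac{0 \left(4 + 5\right)}{6} = - \frac{0 \cdot 9}{6} = \left(- \frac{1}{6}\right) 0 = 0$)
$d = \frac{21932}{27}$ ($d = - \frac{0 - \frac{21932}{9}}{3} = \left(- \frac{1}{3}\right) \left(- \frac{21932}{9}\right) = \frac{21932}{27} \approx 812.3$)
$d + j{\left(a \right)} = \frac{21932}{27} + \frac{263}{66} = \frac{484871}{594}$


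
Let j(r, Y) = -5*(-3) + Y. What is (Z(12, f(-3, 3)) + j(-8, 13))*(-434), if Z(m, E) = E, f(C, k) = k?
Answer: -13454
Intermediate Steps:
j(r, Y) = 15 + Y
(Z(12, f(-3, 3)) + j(-8, 13))*(-434) = (3 + (15 + 13))*(-434) = (3 + 28)*(-434) = 31*(-434) = -13454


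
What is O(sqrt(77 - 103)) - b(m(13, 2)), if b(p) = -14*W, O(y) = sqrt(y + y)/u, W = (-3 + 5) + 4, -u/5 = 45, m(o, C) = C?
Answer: 84 - 2**(3/4)*13**(1/4)*sqrt(I)/225 ≈ 83.99 - 0.010036*I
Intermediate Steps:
u = -225 (u = -5*45 = -225)
W = 6 (W = 2 + 4 = 6)
O(y) = -sqrt(2)*sqrt(y)/225 (O(y) = sqrt(y + y)/(-225) = sqrt(2*y)*(-1/225) = (sqrt(2)*sqrt(y))*(-1/225) = -sqrt(2)*sqrt(y)/225)
b(p) = -84 (b(p) = -14*6 = -84)
O(sqrt(77 - 103)) - b(m(13, 2)) = -sqrt(2)*sqrt(sqrt(77 - 103))/225 - 1*(-84) = -sqrt(2)*sqrt(sqrt(-26))/225 + 84 = -sqrt(2)*sqrt(I*sqrt(26))/225 + 84 = -sqrt(2)*26**(1/4)*sqrt(I)/225 + 84 = -2**(3/4)*13**(1/4)*sqrt(I)/225 + 84 = 84 - 2**(3/4)*13**(1/4)*sqrt(I)/225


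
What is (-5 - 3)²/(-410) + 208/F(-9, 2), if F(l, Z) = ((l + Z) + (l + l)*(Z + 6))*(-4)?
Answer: 5828/30955 ≈ 0.18827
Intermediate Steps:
F(l, Z) = -4*Z - 4*l - 8*l*(6 + Z) (F(l, Z) = ((Z + l) + (2*l)*(6 + Z))*(-4) = ((Z + l) + 2*l*(6 + Z))*(-4) = (Z + l + 2*l*(6 + Z))*(-4) = -4*Z - 4*l - 8*l*(6 + Z))
(-5 - 3)²/(-410) + 208/F(-9, 2) = (-5 - 3)²/(-410) + 208/(-52*(-9) - 4*2 - 8*2*(-9)) = (-8)²*(-1/410) + 208/(468 - 8 + 144) = 64*(-1/410) + 208/604 = -32/205 + 208*(1/604) = -32/205 + 52/151 = 5828/30955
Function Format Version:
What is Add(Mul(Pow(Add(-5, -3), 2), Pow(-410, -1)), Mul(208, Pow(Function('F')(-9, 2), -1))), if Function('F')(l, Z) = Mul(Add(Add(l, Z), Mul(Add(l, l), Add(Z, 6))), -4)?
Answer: Rational(5828, 30955) ≈ 0.18827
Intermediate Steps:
Function('F')(l, Z) = Add(Mul(-4, Z), Mul(-4, l), Mul(-8, l, Add(6, Z))) (Function('F')(l, Z) = Mul(Add(Add(Z, l), Mul(Mul(2, l), Add(6, Z))), -4) = Mul(Add(Add(Z, l), Mul(2, l, Add(6, Z))), -4) = Mul(Add(Z, l, Mul(2, l, Add(6, Z))), -4) = Add(Mul(-4, Z), Mul(-4, l), Mul(-8, l, Add(6, Z))))
Add(Mul(Pow(Add(-5, -3), 2), Pow(-410, -1)), Mul(208, Pow(Function('F')(-9, 2), -1))) = Add(Mul(Pow(Add(-5, -3), 2), Pow(-410, -1)), Mul(208, Pow(Add(Mul(-52, -9), Mul(-4, 2), Mul(-8, 2, -9)), -1))) = Add(Mul(Pow(-8, 2), Rational(-1, 410)), Mul(208, Pow(Add(468, -8, 144), -1))) = Add(Mul(64, Rational(-1, 410)), Mul(208, Pow(604, -1))) = Add(Rational(-32, 205), Mul(208, Rational(1, 604))) = Add(Rational(-32, 205), Rational(52, 151)) = Rational(5828, 30955)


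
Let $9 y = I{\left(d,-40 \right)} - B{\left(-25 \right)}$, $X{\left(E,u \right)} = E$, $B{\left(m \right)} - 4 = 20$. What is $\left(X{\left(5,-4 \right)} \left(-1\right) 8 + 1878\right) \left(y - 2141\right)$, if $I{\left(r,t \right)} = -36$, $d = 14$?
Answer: $- \frac{11842234}{3} \approx -3.9474 \cdot 10^{6}$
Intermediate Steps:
$B{\left(m \right)} = 24$ ($B{\left(m \right)} = 4 + 20 = 24$)
$y = - \frac{20}{3}$ ($y = \frac{-36 - 24}{9} = \frac{1}{9} \left(-60\right) = - \frac{20}{3} \approx -6.6667$)
$\left(X{\left(5,-4 \right)} \left(-1\right) 8 + 1878\right) \left(y - 2141\right) = \left(5 \left(-1\right) 8 + 1878\right) \left(- \frac{20}{3} - 2141\right) = \left(\left(-5\right) 8 + 1878\right) \left(- \frac{6443}{3}\right) = \left(-40 + 1878\right) \left(- \frac{6443}{3}\right) = 1838 \left(- \frac{6443}{3}\right) = - \frac{11842234}{3}$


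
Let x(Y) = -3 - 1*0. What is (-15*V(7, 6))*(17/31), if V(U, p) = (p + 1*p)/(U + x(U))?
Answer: -765/31 ≈ -24.677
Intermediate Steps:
x(Y) = -3 (x(Y) = -3 + 0 = -3)
V(U, p) = 2*p/(-3 + U) (V(U, p) = (p + 1*p)/(U - 3) = (p + p)/(-3 + U) = (2*p)/(-3 + U) = 2*p/(-3 + U))
(-15*V(7, 6))*(17/31) = (-30*6/(-3 + 7))*(17/31) = (-30*6/4)*(17*(1/31)) = -30*6/4*(17/31) = -15*3*(17/31) = -45*17/31 = -765/31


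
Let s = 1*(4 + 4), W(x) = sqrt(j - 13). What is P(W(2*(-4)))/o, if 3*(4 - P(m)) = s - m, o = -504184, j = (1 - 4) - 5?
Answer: -1/378138 - I*sqrt(21)/1512552 ≈ -2.6445e-6 - 3.0297e-6*I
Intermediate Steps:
j = -8 (j = -3 - 5 = -8)
W(x) = I*sqrt(21) (W(x) = sqrt(-8 - 13) = sqrt(-21) = I*sqrt(21))
s = 8 (s = 1*8 = 8)
P(m) = 4/3 + m/3 (P(m) = 4 - (8 - m)/3 = 4 + (-8/3 + m/3) = 4/3 + m/3)
P(W(2*(-4)))/o = (4/3 + (I*sqrt(21))/3)/(-504184) = (4/3 + I*sqrt(21)/3)*(-1/504184) = -1/378138 - I*sqrt(21)/1512552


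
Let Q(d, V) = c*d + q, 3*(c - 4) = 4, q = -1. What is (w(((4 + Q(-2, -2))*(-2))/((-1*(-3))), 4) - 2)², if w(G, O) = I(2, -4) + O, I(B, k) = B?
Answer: 16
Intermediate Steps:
c = 16/3 (c = 4 + (⅓)*4 = 4 + 4/3 = 16/3 ≈ 5.3333)
Q(d, V) = -1 + 16*d/3 (Q(d, V) = 16*d/3 - 1 = -1 + 16*d/3)
w(G, O) = 2 + O
(w(((4 + Q(-2, -2))*(-2))/((-1*(-3))), 4) - 2)² = ((2 + 4) - 2)² = (6 - 2)² = 4² = 16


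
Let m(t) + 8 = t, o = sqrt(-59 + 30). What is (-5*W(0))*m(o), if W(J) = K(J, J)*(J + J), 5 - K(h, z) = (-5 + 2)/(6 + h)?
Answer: 0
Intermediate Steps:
o = I*sqrt(29) (o = sqrt(-29) = I*sqrt(29) ≈ 5.3852*I)
m(t) = -8 + t
K(h, z) = 5 + 3/(6 + h) (K(h, z) = 5 - (-5 + 2)/(6 + h) = 5 - (-3)/(6 + h) = 5 + 3/(6 + h))
W(J) = 2*J*(33 + 5*J)/(6 + J) (W(J) = ((33 + 5*J)/(6 + J))*(J + J) = ((33 + 5*J)/(6 + J))*(2*J) = 2*J*(33 + 5*J)/(6 + J))
(-5*W(0))*m(o) = (-10*0*(33 + 5*0)/(6 + 0))*(-8 + I*sqrt(29)) = (-10*0*(33 + 0)/6)*(-8 + I*sqrt(29)) = (-10*0*33/6)*(-8 + I*sqrt(29)) = (-5*0)*(-8 + I*sqrt(29)) = 0*(-8 + I*sqrt(29)) = 0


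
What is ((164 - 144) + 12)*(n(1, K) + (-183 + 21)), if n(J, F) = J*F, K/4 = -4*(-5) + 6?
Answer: -1856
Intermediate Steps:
K = 104 (K = 4*(-4*(-5) + 6) = 4*(20 + 6) = 4*26 = 104)
n(J, F) = F*J
((164 - 144) + 12)*(n(1, K) + (-183 + 21)) = ((164 - 144) + 12)*(104*1 + (-183 + 21)) = (20 + 12)*(104 - 162) = 32*(-58) = -1856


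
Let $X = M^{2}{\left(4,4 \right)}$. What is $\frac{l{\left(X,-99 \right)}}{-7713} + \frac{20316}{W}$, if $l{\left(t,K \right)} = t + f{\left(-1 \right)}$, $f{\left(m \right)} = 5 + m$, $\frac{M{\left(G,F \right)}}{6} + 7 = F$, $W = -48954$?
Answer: $- \frac{28792370}{62930367} \approx -0.45753$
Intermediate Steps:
$M{\left(G,F \right)} = -42 + 6 F$
$X = 324$ ($X = \left(-42 + 6 \cdot 4\right)^{2} = \left(-42 + 24\right)^{2} = \left(-18\right)^{2} = 324$)
$l{\left(t,K \right)} = 4 + t$ ($l{\left(t,K \right)} = t + \left(5 - 1\right) = t + 4 = 4 + t$)
$\frac{l{\left(X,-99 \right)}}{-7713} + \frac{20316}{W} = \frac{4 + 324}{-7713} + \frac{20316}{-48954} = 328 \left(- \frac{1}{7713}\right) + 20316 \left(- \frac{1}{48954}\right) = - \frac{328}{7713} - \frac{3386}{8159} = - \frac{28792370}{62930367}$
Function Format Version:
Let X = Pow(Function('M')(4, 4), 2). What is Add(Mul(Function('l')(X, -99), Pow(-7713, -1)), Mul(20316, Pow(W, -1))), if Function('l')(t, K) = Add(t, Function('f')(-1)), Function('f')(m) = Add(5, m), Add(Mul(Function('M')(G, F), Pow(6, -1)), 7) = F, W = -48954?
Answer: Rational(-28792370, 62930367) ≈ -0.45753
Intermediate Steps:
Function('M')(G, F) = Add(-42, Mul(6, F))
X = 324 (X = Pow(Add(-42, Mul(6, 4)), 2) = Pow(Add(-42, 24), 2) = Pow(-18, 2) = 324)
Function('l')(t, K) = Add(4, t) (Function('l')(t, K) = Add(t, Add(5, -1)) = Add(t, 4) = Add(4, t))
Add(Mul(Function('l')(X, -99), Pow(-7713, -1)), Mul(20316, Pow(W, -1))) = Add(Mul(Add(4, 324), Pow(-7713, -1)), Mul(20316, Pow(-48954, -1))) = Add(Mul(328, Rational(-1, 7713)), Mul(20316, Rational(-1, 48954))) = Add(Rational(-328, 7713), Rational(-3386, 8159)) = Rational(-28792370, 62930367)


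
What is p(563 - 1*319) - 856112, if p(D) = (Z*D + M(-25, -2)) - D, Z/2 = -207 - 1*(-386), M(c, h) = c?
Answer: -769029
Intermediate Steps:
Z = 358 (Z = 2*(-207 - 1*(-386)) = 2*(-207 + 386) = 2*179 = 358)
p(D) = -25 + 357*D (p(D) = (358*D - 25) - D = (-25 + 358*D) - D = -25 + 357*D)
p(563 - 1*319) - 856112 = (-25 + 357*(563 - 1*319)) - 856112 = (-25 + 357*(563 - 319)) - 856112 = (-25 + 357*244) - 856112 = (-25 + 87108) - 856112 = 87083 - 856112 = -769029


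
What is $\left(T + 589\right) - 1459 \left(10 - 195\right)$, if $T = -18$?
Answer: $270486$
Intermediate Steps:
$\left(T + 589\right) - 1459 \left(10 - 195\right) = \left(-18 + 589\right) - 1459 \left(10 - 195\right) = 571 - 1459 \left(10 - 195\right) = 571 - -269915 = 571 + 269915 = 270486$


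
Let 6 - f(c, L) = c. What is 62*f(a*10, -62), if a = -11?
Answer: 7192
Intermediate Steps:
f(c, L) = 6 - c
62*f(a*10, -62) = 62*(6 - (-11)*10) = 62*(6 - 1*(-110)) = 62*(6 + 110) = 62*116 = 7192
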